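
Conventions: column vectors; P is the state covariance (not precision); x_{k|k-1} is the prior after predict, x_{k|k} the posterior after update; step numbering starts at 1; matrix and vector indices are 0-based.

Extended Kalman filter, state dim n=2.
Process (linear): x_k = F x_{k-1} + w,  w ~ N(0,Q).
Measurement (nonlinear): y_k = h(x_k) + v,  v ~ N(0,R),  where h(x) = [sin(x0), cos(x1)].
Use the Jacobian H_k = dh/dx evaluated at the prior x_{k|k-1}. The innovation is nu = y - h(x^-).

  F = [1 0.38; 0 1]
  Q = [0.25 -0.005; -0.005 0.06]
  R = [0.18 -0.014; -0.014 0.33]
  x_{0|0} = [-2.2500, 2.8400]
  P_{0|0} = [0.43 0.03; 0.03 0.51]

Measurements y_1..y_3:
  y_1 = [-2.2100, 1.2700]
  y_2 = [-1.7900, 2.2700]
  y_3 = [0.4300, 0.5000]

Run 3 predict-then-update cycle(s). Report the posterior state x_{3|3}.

x_post = [-0.6549, 0.5788]

step 1: x^-=[-1.1708, 2.8400]  P^-=[0.7764 0.2188; 0.2188 0.5700]  H_jac=[0.3894 0.0000; 0.0000 -0.2970]  S=[0.2977 -0.0393; -0.0393 0.3803]  K=[1.0067 -0.0668; 0.2305 -0.4214]  nu=[-1.2889, 2.2249]  x^+=[-2.6171, 1.6053]  P^+=[0.4677 0.1217; 0.1217 0.4790]
step 2: x^-=[-2.0070, 1.6053]  P^-=[0.8794 0.2987; 0.2987 0.5390]  H_jac=[-0.4225 0.0000; 0.0000 -0.9994]  S=[0.3370 0.1122; 0.1122 0.8684]  K=[-1.0325 -0.2105; -0.1757 -0.5977]  nu=[-0.8837, 2.3045]  x^+=[-1.5796, 0.3832]  P^+=[0.4329 0.0550; 0.0550 0.1949]
step 3: x^-=[-1.4340, 0.3832]  P^-=[0.7528 0.1241; 0.1241 0.2549]  H_jac=[0.1364 0.0000; 0.0000 -0.3739]  S=[0.1940 -0.0203; -0.0203 0.3656]  K=[0.5189 -0.0980; 0.0603 -0.2573]  nu=[1.4207, -0.4275]  x^+=[-0.6549, 0.5788]  P^+=[0.6950 0.1060; 0.1060 0.2293]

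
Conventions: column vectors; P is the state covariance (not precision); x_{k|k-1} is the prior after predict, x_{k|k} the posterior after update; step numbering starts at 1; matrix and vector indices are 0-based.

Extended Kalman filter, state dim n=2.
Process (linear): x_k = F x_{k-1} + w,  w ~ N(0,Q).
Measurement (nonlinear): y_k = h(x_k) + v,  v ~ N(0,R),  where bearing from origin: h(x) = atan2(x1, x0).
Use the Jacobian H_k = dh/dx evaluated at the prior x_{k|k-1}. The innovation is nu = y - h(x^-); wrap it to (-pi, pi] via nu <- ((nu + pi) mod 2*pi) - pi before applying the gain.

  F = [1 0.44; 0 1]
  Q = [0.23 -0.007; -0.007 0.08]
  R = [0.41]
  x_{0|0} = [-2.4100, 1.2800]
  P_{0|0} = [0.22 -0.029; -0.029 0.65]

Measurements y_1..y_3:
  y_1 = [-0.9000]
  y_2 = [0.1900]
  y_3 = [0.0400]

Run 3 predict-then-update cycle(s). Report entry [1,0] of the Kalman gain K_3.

K[1,0] = -0.5467

step 1: x^-=[-1.8468, 1.2800]  P^-=[0.5503 0.2500; 0.2500 0.7300]  H_jac=[-0.2535 -0.3658]  S=[0.5894]  K=[-0.3919; -0.5606]  nu=[2.8477]  x^+=[-2.9627, -0.3163]  P^+=[0.4598 0.1205; 0.1205 0.5448]
step 2: x^-=[-3.1018, -0.3163]  P^-=[0.9014 0.3532; 0.3532 0.6248]  H_jac=[0.0325 -0.3191]  S=[0.4672]  K=[-0.1785; -0.4021]  nu=[-3.0532]  x^+=[-2.5569, 0.9114]  P^+=[0.8865 0.3197; 0.3197 0.5493]
step 3: x^-=[-2.1559, 0.9114]  P^-=[1.5042 0.5544; 0.5544 0.6293]  H_jac=[-0.1663 -0.3935]  S=[0.6217]  K=[-0.7534; -0.5467]  nu=[-2.7017]  x^+=[-0.1204, 2.3883]  P^+=[1.1513 0.2983; 0.2983 0.4435]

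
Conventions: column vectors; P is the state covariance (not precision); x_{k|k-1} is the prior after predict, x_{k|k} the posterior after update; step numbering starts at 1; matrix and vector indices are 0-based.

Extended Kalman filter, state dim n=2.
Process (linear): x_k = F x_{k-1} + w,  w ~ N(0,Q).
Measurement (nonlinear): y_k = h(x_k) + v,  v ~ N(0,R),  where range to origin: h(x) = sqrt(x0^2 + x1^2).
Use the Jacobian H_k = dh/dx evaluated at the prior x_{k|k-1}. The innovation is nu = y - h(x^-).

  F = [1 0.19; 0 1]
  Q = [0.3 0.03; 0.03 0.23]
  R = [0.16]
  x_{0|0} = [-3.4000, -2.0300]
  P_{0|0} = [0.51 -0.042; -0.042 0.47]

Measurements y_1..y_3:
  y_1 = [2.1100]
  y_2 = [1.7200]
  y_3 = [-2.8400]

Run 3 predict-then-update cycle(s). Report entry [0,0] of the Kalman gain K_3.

step 1: x^-=[-3.7857, -2.0300]  P^-=[0.8110 0.0773; 0.0773 0.7000]  H_jac=[-0.8813 -0.4726]  S=[1.0106]  K=[-0.7434; -0.3947]  nu=[-2.1856]  x^+=[-2.1609, -1.1672]  P^+=[0.2525 -0.2193; -0.2193 0.5425]
step 2: x^-=[-2.3827, -1.1672]  P^-=[0.4888 -0.0862; -0.0862 0.7725]  H_jac=[-0.8980 -0.4399]  S=[0.6356]  K=[-0.6310; -0.4129]  nu=[-0.9333]  x^+=[-1.7939, -0.7819]  P^+=[0.2358 -0.2518; -0.2518 0.6641]
step 3: x^-=[-1.9424, -0.7819]  P^-=[0.4641 -0.0956; -0.0956 0.8941]  H_jac=[-0.9277 -0.3734]  S=[0.6178]  K=[-0.6390; -0.3969]  nu=[-4.9339]  x^+=[1.2105, 1.1764]  P^+=[0.2118 -0.2523; -0.2523 0.7968]

K[0,0] = -0.6390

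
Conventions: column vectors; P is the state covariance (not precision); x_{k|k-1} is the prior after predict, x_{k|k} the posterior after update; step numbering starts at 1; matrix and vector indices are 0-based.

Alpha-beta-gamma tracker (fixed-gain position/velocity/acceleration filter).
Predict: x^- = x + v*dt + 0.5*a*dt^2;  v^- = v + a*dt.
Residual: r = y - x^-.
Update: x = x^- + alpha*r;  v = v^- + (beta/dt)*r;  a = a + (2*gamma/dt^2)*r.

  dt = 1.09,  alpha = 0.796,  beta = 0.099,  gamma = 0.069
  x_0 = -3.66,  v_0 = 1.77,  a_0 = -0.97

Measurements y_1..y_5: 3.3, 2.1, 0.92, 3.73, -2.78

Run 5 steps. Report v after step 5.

v_post = -1.3035

step 1: x_pred=-2.3069  r=5.6069  x^+=2.1562  v^+=1.2220  a^+=-0.3187
step 2: x_pred=3.2988  r=-1.1988  x^+=2.3445  v^+=0.7656  a^+=-0.4580
step 3: x_pred=2.9070  r=-1.9870  x^+=1.3254  v^+=0.0860  a^+=-0.6888
step 4: x_pred=1.0099  r=2.7201  x^+=3.1751  v^+=-0.4177  a^+=-0.3728
step 5: x_pred=2.4983  r=-5.2783  x^+=-1.7032  v^+=-1.3035  a^+=-0.9859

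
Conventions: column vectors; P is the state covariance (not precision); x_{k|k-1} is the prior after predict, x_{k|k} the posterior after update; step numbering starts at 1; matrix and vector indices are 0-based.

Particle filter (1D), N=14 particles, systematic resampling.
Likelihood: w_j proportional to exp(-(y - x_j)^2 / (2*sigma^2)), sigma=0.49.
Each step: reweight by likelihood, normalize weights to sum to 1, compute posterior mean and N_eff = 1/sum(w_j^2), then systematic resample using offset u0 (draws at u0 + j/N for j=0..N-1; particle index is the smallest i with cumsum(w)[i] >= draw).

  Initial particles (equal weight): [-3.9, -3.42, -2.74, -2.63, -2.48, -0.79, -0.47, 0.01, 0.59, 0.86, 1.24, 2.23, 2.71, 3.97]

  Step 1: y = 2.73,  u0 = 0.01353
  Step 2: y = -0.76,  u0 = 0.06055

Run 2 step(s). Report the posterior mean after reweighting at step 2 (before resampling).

post_mean = 2.2314

step 1: w=[0.0000, 0.0000, 0.0000, 0.0000, 0.0000, 0.0000, 0.0000, 0.0000, 0.0000, 0.0004, 0.0060, 0.3613, 0.6076, 0.0247]  mean=2.5581  Neff=1.9988  idx=[11, 11, 11, 11, 11, 12, 12, 12, 12, 12, 12, 12, 12, 12]
step 2: w=[0.1994, 0.1994, 0.1994, 0.1994, 0.1994, 0.0003, 0.0003, 0.0003, 0.0003, 0.0003, 0.0003, 0.0003, 0.0003, 0.0003]  mean=2.2314  Neff=5.0283  idx=[0, 0, 1, 1, 1, 2, 2, 2, 3, 3, 3, 4, 4, 4]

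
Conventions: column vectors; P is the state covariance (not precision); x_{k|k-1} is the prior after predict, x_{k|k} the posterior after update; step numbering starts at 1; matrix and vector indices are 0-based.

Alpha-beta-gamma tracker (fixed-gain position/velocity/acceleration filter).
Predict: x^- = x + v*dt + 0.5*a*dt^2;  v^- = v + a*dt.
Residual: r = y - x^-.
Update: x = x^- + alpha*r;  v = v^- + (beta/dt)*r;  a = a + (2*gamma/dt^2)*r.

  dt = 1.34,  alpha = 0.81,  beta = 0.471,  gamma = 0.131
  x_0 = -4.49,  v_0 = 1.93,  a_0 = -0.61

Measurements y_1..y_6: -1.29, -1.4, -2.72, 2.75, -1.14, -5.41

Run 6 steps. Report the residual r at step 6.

step 1: x_pred=-2.4515  r=1.1615  x^+=-1.5107  v^+=1.5208  a^+=-0.4405
step 2: x_pred=0.1317  r=-1.5317  x^+=-1.1090  v^+=0.3921  a^+=-0.6640
step 3: x_pred=-1.1797  r=-1.5403  x^+=-2.4273  v^+=-1.0391  a^+=-0.8888
step 4: x_pred=-4.6176  r=7.3676  x^+=1.3501  v^+=0.3596  a^+=0.1862
step 5: x_pred=1.9993  r=-3.1393  x^+=-0.5435  v^+=-0.4942  a^+=-0.2718
step 6: x_pred=-1.4498  r=-3.9602  x^+=-4.6576  v^+=-2.2504  a^+=-0.8496

resid = -3.9602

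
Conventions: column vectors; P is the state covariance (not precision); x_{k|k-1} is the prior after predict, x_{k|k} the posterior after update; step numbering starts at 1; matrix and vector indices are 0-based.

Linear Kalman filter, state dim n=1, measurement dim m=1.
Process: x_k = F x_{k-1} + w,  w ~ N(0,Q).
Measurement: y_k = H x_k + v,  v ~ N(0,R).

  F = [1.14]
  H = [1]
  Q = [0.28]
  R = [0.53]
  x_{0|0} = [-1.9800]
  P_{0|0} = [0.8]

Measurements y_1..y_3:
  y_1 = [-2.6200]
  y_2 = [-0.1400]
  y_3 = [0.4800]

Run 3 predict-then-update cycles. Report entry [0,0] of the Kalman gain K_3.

K[0,0] = 0.5650

step 1: x^-=[-2.2572]  P^-=[1.3197]  S=[1.8497]  K=[0.7135]  nu=[-0.3628]  x^+=[-2.5160]  P^+=[0.3781]
step 2: x^-=[-2.8683]  P^-=[0.7714]  S=[1.3014]  K=[0.5928]  nu=[2.7283]  x^+=[-1.2511]  P^+=[0.3142]
step 3: x^-=[-1.4262]  P^-=[0.6883]  S=[1.2183]  K=[0.5650]  nu=[1.9062]  x^+=[-0.3493]  P^+=[0.2994]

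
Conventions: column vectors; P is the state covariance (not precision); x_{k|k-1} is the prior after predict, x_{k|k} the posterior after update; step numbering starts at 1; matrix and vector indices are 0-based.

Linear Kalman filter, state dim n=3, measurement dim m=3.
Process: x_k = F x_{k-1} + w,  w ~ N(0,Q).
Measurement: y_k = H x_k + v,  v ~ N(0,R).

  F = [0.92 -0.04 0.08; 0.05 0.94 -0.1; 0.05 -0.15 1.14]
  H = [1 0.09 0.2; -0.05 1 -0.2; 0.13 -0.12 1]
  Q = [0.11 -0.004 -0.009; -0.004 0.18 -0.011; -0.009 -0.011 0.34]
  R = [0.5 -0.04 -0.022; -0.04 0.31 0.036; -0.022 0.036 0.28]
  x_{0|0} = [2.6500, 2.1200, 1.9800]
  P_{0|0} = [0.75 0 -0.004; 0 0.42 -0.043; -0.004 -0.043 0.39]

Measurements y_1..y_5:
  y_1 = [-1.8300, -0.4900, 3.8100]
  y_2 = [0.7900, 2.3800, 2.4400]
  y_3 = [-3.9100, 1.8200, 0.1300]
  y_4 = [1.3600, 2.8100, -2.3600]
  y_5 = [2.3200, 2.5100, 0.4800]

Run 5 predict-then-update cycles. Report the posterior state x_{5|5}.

x_post = [0.3504, 2.3354, 0.0635]

step 1: x^-=[2.5116, 1.9273, 2.0717]  P^-=[0.7477 0.0085 0.0619; 0.0085 0.5650 -0.1597; 0.0619 -0.1597 0.8724]  S=[1.3077 -0.0950 0.2956; -0.0950 0.9761 -0.3783; 0.2956 -0.3783 1.2273]  K=[0.5846 0.0114 -0.0085; 0.0682 0.6132 -0.0119; 0.0041 -0.0699 0.7105]  nu=[-4.9294, -1.8774, 1.6431]  x^+=[-0.4052, 0.4202, 3.3501]  P^+=[0.3047 -0.0162 -0.0564; -0.0162 0.1947 0.0427; -0.0564 0.0427 0.2088]
step 2: x^-=[-0.1216, 0.0397, 3.7359]  P^-=[0.3622 -0.0046 -0.0343; -0.0046 0.3459 -0.0187; -0.0343 -0.0187 0.5957]  S=[0.8736 -0.0516 0.1045; -0.0516 0.6878 -0.1441; 0.1045 -0.1441 0.8825]  K=[0.4103 0.0007 -0.0334; 0.0554 0.5145 0.0086; 0.0126 -0.0583 0.6615]  nu=[0.1608, 3.0814, -1.2753]  x^+=[-0.0108, 1.6232, 2.7146]  P^+=[0.2170 -0.0162 -0.0485; -0.0162 0.1651 0.0416; -0.0485 0.0416 0.1941]
step 3: x^-=[0.1424, 1.2538, 2.8507]  P^-=[0.2890 -0.0082 -0.0315; -0.0082 0.3195 -0.0138; -0.0315 -0.0138 0.5770]  S=[0.8001 -0.0529 0.0952; -0.0529 0.6590 -0.1325; 0.0952 -0.1325 0.8619]  K=[0.3560 -0.0026 -0.0316; 0.0539 0.4957 0.0085; 0.0214 -0.0603 0.6550]  nu=[-4.7353, 1.1435, -2.5887]  x^+=[-1.4646, 1.5431, 0.9847]  P^+=[0.1888 -0.0154 -0.0432; -0.0154 0.1591 0.0401; -0.0432 0.0401 0.1912]
step 4: x^-=[-1.3304, 1.2788, 0.8179]  P^-=[0.2658 -0.0091 -0.0275; -0.0091 0.3144 -0.0140; -0.0275 -0.0140 0.5741]  S=[0.7782 -0.0538 0.0958; -0.0538 0.6540 -0.1318; 0.0958 -0.1318 0.8596]  K=[0.3367 -0.0039 -0.0287; 0.0541 0.4917 0.0078; 0.0259 -0.0611 0.6534]  nu=[2.4118, 1.6282, -2.8515]  x^+=[-0.4430, 2.1877, -1.0823]  P^+=[0.1786 -0.0149 -0.0406; -0.0149 0.1577 0.0396; -0.0406 0.0396 0.1902]
step 5: x^-=[-0.5817, 2.1425, -1.5842]  P^-=[0.2575 -0.0094 -0.0254; -0.0094 0.3133 -0.0142; -0.0254 -0.0142 0.5733]  S=[0.7706 -0.0542 0.0968; -0.0542 0.6530 -0.1318; 0.0968 -0.1318 0.8592]  K=[0.3296 -0.0044 -0.0271; 0.0543 0.4909 0.0075; 0.0279 -0.0613 0.6528]  nu=[3.0257, 0.0216, 2.3969]  x^+=[0.3504, 2.3354, 0.0635]  P^+=[0.1748 -0.0147 -0.0395; -0.0147 0.1574 0.0394; -0.0395 0.0394 0.1898]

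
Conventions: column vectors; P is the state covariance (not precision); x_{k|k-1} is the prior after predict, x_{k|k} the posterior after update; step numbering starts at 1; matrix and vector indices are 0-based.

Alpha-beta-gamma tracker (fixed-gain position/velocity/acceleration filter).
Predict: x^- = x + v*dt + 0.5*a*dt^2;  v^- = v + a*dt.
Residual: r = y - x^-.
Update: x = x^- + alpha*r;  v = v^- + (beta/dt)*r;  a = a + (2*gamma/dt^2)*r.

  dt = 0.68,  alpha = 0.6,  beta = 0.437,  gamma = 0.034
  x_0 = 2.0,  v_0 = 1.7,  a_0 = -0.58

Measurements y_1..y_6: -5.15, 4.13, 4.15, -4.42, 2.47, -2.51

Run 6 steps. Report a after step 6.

step 1: x_pred=3.0219  r=-8.1719  x^+=-1.8812  v^+=-3.9461  a^+=-1.7818
step 2: x_pred=-4.9765  r=9.1065  x^+=0.4874  v^+=0.6946  a^+=-0.4426
step 3: x_pred=0.8574  r=3.2926  x^+=2.8330  v^+=2.5096  a^+=0.0416
step 4: x_pred=4.5492  r=-8.9692  x^+=-0.8323  v^+=-3.2260  a^+=-1.2774
step 5: x_pred=-3.3214  r=5.7914  x^+=0.1535  v^+=-0.3728  a^+=-0.4257
step 6: x_pred=-0.1985  r=-2.3115  x^+=-1.5854  v^+=-2.1478  a^+=-0.7656

a_post = -0.7656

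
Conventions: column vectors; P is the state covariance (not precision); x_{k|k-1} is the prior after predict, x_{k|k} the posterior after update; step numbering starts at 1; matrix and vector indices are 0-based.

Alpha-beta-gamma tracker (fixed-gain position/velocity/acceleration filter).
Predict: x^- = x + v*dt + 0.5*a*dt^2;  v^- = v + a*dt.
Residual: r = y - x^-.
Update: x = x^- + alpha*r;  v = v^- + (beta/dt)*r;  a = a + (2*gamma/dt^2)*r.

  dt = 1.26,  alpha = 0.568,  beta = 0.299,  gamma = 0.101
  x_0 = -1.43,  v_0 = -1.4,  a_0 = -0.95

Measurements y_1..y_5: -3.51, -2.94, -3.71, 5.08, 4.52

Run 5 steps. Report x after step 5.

x_post = 3.8908

step 1: x_pred=-3.9481  r=0.4381  x^+=-3.6993  v^+=-2.4930  a^+=-0.8943
step 2: x_pred=-7.5503  r=4.6103  x^+=-4.9317  v^+=-2.5258  a^+=-0.3077
step 3: x_pred=-8.3583  r=4.6483  x^+=-5.7181  v^+=-1.8103  a^+=0.2838
step 4: x_pred=-7.7738  r=12.8538  x^+=-0.4729  v^+=1.5975  a^+=1.9193
step 5: x_pred=3.0634  r=1.4566  x^+=3.8908  v^+=4.3614  a^+=2.1046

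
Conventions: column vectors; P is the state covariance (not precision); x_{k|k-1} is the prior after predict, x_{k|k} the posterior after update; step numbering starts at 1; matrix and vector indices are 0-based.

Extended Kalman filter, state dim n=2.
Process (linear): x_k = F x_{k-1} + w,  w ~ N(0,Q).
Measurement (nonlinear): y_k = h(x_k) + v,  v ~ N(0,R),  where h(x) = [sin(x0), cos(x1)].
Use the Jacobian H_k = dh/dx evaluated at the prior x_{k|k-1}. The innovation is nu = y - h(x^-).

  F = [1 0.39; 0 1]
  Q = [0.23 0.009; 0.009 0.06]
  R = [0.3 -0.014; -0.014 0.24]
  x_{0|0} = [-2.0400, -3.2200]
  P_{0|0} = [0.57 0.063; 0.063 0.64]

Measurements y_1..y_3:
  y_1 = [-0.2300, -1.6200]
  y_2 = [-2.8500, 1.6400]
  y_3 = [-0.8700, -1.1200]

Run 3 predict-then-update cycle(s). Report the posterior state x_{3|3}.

x_post = [-2.6427, -2.2640]

step 1: x^-=[-3.2958, -3.2200]  P^-=[0.9465 0.3216; 0.3216 0.7000]  H_jac=[-0.9881 0.0000; 0.0000 -0.0783]  S=[1.2242 0.0109; 0.0109 0.2443]  K=[-0.7634 -0.0691; -0.2577 -0.2129]  nu=[-0.3836, -0.6231]  x^+=[-2.9599, -2.9885]  P^+=[0.2308 0.0752; 0.0752 0.6064]
step 2: x^-=[-4.1254, -2.9885]  P^-=[0.6117 0.3207; 0.3207 0.6664]  H_jac=[-0.5538 0.0000; 0.0000 0.1525]  S=[0.4876 -0.0411; -0.0411 0.2555]  K=[-0.6879 0.0808; -0.3353 0.3439]  nu=[-3.6826, 2.6283]  x^+=[-1.3796, -0.8498]  P^+=[0.3747 0.1903; 0.1903 0.5719]
step 3: x^-=[-1.7110, -0.8498]  P^-=[0.8401 0.4224; 0.4224 0.6319]  H_jac=[-0.1397 0.0000; 0.0000 0.7511]  S=[0.3164 -0.0583; -0.0583 0.5965]  K=[-0.2780 0.5046; -0.0406 0.7917]  nu=[0.1202, -1.7801]  x^+=[-2.6427, -2.2640]  P^+=[0.6474 0.1664; 0.1664 0.2537]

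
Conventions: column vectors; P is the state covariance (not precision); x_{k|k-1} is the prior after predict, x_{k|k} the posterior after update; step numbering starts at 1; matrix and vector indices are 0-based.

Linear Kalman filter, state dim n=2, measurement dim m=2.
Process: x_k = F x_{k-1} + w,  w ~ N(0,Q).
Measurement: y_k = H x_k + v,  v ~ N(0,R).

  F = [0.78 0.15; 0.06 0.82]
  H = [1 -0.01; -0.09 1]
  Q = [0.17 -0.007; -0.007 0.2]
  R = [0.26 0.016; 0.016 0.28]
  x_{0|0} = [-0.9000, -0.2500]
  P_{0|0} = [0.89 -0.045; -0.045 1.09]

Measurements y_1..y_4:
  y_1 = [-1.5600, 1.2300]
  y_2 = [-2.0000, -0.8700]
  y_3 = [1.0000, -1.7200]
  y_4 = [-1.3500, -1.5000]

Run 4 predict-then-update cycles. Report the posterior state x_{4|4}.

step 1: x^-=[-0.7395, -0.2590]  P^-=[0.7255 0.1395; 0.1395 0.9317]  S=[0.9828 0.0811; 0.0811 1.1925]  K=[0.7358 0.0123; 0.0693 0.7661]  nu=[-0.8231, 1.4224]  x^+=[-1.3277, 0.7737]  P^+=[0.1918 0.0325; 0.0325 0.2185]
step 2: x^-=[-0.9195, 0.5547]  P^-=[0.2992 0.0499; 0.0499 0.3508]  S=[0.5583 0.0355; 0.0355 0.6243]  K=[0.5347 0.0064; 0.0480 0.5521]  nu=[-1.0749, -1.5075]  x^+=[-1.5039, -0.3291]  P^+=[0.1393 0.0229; 0.0229 0.1574]
step 3: x^-=[-1.2224, -0.3601]  P^-=[0.2637 0.0337; 0.0337 0.3086]  S=[0.5230 0.0229; 0.0229 0.5847]  K=[0.5036 -0.0027; 0.0357 0.5212]  nu=[2.2188, -1.4699]  x^+=[-0.1011, -1.0470]  P^+=[0.1311 0.0191; 0.0191 0.1482]
step 4: x^-=[-0.2359, -0.8646]  P^-=[0.2576 0.0298; 0.0298 0.3020]  S=[0.5170 0.0196; 0.0196 0.5788]  K=[0.4978 -0.0055; 0.0322 0.5161]  nu=[-1.1227, -0.6566]  x^+=[-0.7912, -1.2396]  P^+=[0.1295 0.0181; 0.0181 0.1467]

x_post = [-0.7912, -1.2396]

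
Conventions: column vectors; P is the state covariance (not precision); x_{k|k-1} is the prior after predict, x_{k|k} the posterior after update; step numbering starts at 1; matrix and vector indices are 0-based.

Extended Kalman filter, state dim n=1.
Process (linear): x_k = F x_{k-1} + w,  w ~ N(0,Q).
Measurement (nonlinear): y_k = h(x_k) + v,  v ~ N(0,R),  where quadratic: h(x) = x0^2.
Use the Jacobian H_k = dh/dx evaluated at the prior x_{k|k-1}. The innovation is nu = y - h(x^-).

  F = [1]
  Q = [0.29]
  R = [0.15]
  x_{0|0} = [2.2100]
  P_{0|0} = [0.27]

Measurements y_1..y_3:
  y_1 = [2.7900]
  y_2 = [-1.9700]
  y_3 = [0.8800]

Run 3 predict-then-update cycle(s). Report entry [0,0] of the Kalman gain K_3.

step 1: x^-=[2.2100]  P^-=[0.5600]  H_jac=[4.4200]  S=[11.0904]  K=[0.2232]  nu=[-2.0941]  x^+=[1.7426]  P^+=[0.0076]
step 2: x^-=[1.7426]  P^-=[0.2976]  H_jac=[3.4853]  S=[3.7646]  K=[0.2755]  nu=[-5.0068]  x^+=[0.3633]  P^+=[0.0119]
step 3: x^-=[0.3633]  P^-=[0.3019]  H_jac=[0.7266]  S=[0.3094]  K=[0.7090]  nu=[0.7480]  x^+=[0.8936]  P^+=[0.1464]

K[0,0] = 0.7090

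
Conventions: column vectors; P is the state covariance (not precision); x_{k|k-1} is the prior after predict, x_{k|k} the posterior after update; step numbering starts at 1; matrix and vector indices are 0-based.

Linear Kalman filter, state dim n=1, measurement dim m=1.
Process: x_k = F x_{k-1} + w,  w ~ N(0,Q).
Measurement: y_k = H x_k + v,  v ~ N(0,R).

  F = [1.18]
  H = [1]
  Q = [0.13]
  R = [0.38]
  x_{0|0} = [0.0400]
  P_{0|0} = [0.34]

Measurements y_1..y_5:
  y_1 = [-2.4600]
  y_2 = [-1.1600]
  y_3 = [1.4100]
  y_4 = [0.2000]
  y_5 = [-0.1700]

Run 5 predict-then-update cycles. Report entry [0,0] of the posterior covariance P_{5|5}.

step 1: x^-=[0.0472]  P^-=[0.6034]  S=[0.9834]  K=[0.6136]  nu=[-2.5072]  x^+=[-1.4912]  P^+=[0.2332]
step 2: x^-=[-1.7596]  P^-=[0.4547]  S=[0.8347]  K=[0.5447]  nu=[0.5996]  x^+=[-1.4330]  P^+=[0.2070]
step 3: x^-=[-1.6909]  P^-=[0.4182]  S=[0.7982]  K=[0.5239]  nu=[3.1009]  x^+=[-0.0662]  P^+=[0.1991]
step 4: x^-=[-0.0781]  P^-=[0.4072]  S=[0.7872]  K=[0.5173]  nu=[0.2781]  x^+=[0.0657]  P^+=[0.1966]
step 5: x^-=[0.0776]  P^-=[0.4037]  S=[0.7837]  K=[0.5151]  nu=[-0.2476]  x^+=[-0.0500]  P^+=[0.1957]

P_post[0,0] = 0.1957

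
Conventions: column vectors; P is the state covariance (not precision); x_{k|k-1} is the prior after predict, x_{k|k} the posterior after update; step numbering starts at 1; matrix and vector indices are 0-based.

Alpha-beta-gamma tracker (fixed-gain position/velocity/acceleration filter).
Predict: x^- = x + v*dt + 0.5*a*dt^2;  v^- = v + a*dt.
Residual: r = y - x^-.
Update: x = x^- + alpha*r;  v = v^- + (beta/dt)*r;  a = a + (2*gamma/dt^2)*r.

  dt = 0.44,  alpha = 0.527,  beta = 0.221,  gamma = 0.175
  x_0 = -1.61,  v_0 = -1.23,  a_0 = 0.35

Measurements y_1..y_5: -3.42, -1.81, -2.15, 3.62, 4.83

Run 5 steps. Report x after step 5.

x_post = 4.4490

step 1: x_pred=-2.1173  r=-1.3027  x^+=-2.8038  v^+=-1.7303  a^+=-2.0051
step 2: x_pred=-3.7593  r=1.9493  x^+=-2.7320  v^+=-1.6335  a^+=1.5189
step 3: x_pred=-3.3037  r=1.1537  x^+=-2.6957  v^+=-0.3857  a^+=3.6046
step 4: x_pred=-2.5165  r=6.1365  x^+=0.7175  v^+=4.2825  a^+=14.6984
step 5: x_pred=4.0246  r=0.8054  x^+=4.4490  v^+=11.1544  a^+=16.1545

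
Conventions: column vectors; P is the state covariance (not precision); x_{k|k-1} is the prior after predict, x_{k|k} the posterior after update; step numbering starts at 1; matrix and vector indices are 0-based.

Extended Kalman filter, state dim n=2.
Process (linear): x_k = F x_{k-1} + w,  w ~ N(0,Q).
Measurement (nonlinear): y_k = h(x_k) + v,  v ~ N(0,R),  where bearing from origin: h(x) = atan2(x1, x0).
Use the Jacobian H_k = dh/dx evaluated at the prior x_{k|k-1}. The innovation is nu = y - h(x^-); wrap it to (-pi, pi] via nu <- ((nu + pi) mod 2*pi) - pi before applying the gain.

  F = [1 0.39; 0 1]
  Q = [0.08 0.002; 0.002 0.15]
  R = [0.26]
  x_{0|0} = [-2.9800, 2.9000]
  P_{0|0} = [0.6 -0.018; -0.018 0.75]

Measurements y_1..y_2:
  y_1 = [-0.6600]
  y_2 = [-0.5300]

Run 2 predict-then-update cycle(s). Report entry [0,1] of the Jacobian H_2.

step 1: x^-=[-1.8490, 2.9000]  P^-=[0.7800 0.2765; 0.2765 0.9000]  H_jac=[-0.2452 -0.1563]  S=[0.3501]  K=[-0.6697; -0.5955]  nu=[-2.7984]  x^+=[0.0252, 4.5665]  P^+=[0.6230 0.1369; 0.1369 0.7759]
step 2: x^-=[1.8062, 4.5665]  P^-=[0.9278 0.4415; 0.4415 0.9259]  H_jac=[-0.1894 0.0749]  S=[0.2859]  K=[-0.4988; -0.0498]  nu=[-1.7242]  x^+=[2.6661, 4.6524]  P^+=[0.8566 0.4344; 0.4344 0.9251]

H_jac[0,1] = 0.0749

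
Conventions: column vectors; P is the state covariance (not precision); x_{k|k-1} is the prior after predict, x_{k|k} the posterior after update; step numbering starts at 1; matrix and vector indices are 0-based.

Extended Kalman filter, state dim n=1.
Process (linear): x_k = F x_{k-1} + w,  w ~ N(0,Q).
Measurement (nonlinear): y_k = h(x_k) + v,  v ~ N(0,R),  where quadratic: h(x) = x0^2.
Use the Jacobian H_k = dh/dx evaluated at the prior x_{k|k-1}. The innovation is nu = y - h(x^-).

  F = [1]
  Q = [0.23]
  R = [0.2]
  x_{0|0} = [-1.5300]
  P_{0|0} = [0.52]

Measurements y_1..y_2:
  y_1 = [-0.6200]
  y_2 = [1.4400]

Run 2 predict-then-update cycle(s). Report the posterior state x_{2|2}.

x_post = [-1.1783]

step 1: x^-=[-1.5300]  P^-=[0.7500]  H_jac=[-3.0600]  S=[7.2227]  K=[-0.3177]  nu=[-2.9609]  x^+=[-0.5892]  P^+=[0.0208]
step 2: x^-=[-0.5892]  P^-=[0.2508]  H_jac=[-1.1784]  S=[0.5482]  K=[-0.5390]  nu=[1.0929]  x^+=[-1.1783]  P^+=[0.0915]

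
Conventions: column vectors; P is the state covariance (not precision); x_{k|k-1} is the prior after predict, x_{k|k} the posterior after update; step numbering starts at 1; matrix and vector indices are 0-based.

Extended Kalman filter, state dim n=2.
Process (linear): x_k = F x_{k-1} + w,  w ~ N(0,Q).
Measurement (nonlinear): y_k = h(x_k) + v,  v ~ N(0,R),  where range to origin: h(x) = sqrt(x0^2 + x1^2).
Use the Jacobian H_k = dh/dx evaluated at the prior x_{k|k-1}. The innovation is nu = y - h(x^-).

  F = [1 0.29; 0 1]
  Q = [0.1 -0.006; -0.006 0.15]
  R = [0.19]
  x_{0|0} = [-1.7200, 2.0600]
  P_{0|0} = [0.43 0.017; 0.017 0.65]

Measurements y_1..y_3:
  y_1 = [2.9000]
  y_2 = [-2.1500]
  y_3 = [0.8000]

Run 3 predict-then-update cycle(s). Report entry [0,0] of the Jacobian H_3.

H_jac[0,0] = -0.9363

step 1: x^-=[-1.1226, 2.0600]  P^-=[0.5945 0.1995; 0.1995 0.8000]  H_jac=[-0.4785 0.8781]  S=[0.7753]  K=[-0.1410; 0.7829]  nu=[0.5540]  x^+=[-1.2007, 2.4937]  P^+=[0.5791 0.2851; 0.2851 0.3248]
step 2: x^-=[-0.4775, 2.4937]  P^-=[0.8718 0.3733; 0.3733 0.4748]  H_jac=[-0.1881 0.9822]  S=[0.5409]  K=[0.3746; 0.7323]  nu=[-4.6890]  x^+=[-2.2342, -0.9399]  P^+=[0.7959 0.2249; 0.2249 0.1847]
step 3: x^-=[-2.5068, -0.9399]  P^-=[1.0418 0.2724; 0.2724 0.3347]  H_jac=[-0.9363 -0.3511]  S=[1.3238]  K=[-0.8092; -0.2815]  nu=[-1.8772]  x^+=[-0.9878, -0.4115]  P^+=[0.1751 -0.0291; -0.0291 0.2298]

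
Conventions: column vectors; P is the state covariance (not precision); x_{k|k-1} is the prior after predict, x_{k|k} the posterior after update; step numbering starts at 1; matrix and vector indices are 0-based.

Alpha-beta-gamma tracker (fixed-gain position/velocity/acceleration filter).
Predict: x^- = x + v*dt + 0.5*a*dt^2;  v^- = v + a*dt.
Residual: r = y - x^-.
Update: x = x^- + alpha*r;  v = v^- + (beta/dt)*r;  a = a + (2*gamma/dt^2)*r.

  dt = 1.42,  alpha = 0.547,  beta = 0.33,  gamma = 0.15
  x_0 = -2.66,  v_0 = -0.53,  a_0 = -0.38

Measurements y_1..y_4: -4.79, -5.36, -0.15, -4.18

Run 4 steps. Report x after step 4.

x_post = -3.8111

step 1: x_pred=-3.7957  r=-0.9943  x^+=-4.3396  v^+=-1.3007  a^+=-0.5279
step 2: x_pred=-6.7188  r=1.3588  x^+=-5.9755  v^+=-1.7346  a^+=-0.3258
step 3: x_pred=-8.7670  r=8.6170  x^+=-4.0535  v^+=-0.1946  a^+=0.9563
step 4: x_pred=-3.3657  r=-0.8143  x^+=-3.8111  v^+=0.9741  a^+=0.8351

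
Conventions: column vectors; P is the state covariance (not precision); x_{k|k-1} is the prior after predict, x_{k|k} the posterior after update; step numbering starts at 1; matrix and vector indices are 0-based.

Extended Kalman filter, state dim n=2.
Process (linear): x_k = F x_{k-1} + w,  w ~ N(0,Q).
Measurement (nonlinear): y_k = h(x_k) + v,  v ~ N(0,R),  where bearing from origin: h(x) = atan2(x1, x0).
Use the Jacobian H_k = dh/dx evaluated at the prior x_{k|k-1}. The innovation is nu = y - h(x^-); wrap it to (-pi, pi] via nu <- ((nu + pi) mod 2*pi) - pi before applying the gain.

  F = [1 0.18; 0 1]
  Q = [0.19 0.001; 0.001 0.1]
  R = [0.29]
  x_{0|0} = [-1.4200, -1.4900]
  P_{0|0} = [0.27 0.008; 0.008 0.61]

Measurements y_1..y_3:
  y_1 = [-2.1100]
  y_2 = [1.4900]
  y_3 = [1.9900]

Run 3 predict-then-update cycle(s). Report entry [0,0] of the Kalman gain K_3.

step 1: x^-=[-1.6882, -1.4900]  P^-=[0.4826 0.1188; 0.1188 0.7100]  H_jac=[0.2939 -0.3330]  S=[0.3872]  K=[0.2642; -0.5205]  nu=[0.3085]  x^+=[-1.6067, -1.6505]  P^+=[0.4556 0.1720; 0.1720 0.6051]
step 2: x^-=[-1.9038, -1.6505]  P^-=[0.7272 0.2820; 0.2820 0.7051]  H_jac=[0.2600 -0.2999]  S=[0.3586]  K=[0.2914; -0.3852]  nu=[-2.3659]  x^+=[-2.5932, -0.7391]  P^+=[0.6967 0.3222; 0.3222 0.6519]
step 3: x^-=[-2.7263, -0.7391]  P^-=[1.0238 0.4406; 0.4406 0.7519]  H_jac=[0.0926 -0.3417]  S=[0.3587]  K=[-0.1553; -0.6025]  nu=[-1.4163]  x^+=[-2.5064, 0.1142]  P^+=[1.0152 0.4070; 0.4070 0.6217]

K[0,0] = -0.1553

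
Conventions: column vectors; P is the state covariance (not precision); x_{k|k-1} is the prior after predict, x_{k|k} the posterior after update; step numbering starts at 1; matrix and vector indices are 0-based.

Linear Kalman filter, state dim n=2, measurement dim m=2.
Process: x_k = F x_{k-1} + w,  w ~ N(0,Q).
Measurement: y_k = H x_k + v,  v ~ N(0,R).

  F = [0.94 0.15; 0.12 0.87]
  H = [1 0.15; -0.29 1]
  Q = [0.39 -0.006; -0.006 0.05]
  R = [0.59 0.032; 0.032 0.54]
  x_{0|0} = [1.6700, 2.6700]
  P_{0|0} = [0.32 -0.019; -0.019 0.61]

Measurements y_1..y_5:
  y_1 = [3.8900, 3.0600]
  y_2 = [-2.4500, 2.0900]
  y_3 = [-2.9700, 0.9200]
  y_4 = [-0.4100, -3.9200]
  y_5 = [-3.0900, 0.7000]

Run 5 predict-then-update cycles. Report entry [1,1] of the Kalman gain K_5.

K[1,1] = 0.2038

step 1: x^-=[1.9703, 2.5233]  P^-=[0.6811 0.0938; 0.0938 0.5123]  S=[1.3108 0.0011; 0.0011 1.0552]  K=[0.5304 -0.0988; 0.1298 0.4596]  nu=[1.5412, 1.1081]  x^+=[2.6783, 3.2327]  P^+=[0.3021 0.0512; 0.0512 0.2672]
step 2: x^-=[3.0025, 3.1338]  P^-=[0.6774 0.1058; 0.1058 0.2673]  S=[1.3051 -0.0232; -0.0232 0.8029]  K=[0.5294 -0.0976; 0.1171 0.2981]  nu=[-5.9226, -0.1731]  x^+=[-0.1163, 2.3890]  P^+=[0.3015 0.0516; 0.0516 0.1797]
step 3: x^-=[0.2491, 2.0645]  P^-=[0.6750 0.0946; 0.0946 0.2011]  S=[1.2979 -0.0431; -0.0431 0.7430]  K=[0.5275 -0.1055; 0.1041 0.2398]  nu=[-3.5287, -1.0722]  x^+=[-1.4992, 1.4400]  P^+=[0.3008 0.0471; 0.0471 0.1465]
step 4: x^-=[-1.1933, 1.0729]  P^-=[0.6724 0.0864; 0.0864 0.1750]  S=[1.2922 -0.0541; -0.0541 0.7215]  K=[0.5257 -0.1111; 0.0962 0.2151]  nu=[0.6223, -5.3389]  x^+=[-0.2731, -0.0156]  P^+=[0.3000 0.0439; 0.0439 0.1319]
step 5: x^-=[-0.2591, -0.0464]  P^-=[0.6704 0.0817; 0.0817 0.1633]  S=[1.2886 -0.0598; -0.0598 0.7123]  K=[0.5245 -0.1142; 0.0919 0.2038]  nu=[-2.8240, 0.6712]  x^+=[-1.8169, -0.1691]  P^+=[0.2995 0.0420; 0.0420 0.1251]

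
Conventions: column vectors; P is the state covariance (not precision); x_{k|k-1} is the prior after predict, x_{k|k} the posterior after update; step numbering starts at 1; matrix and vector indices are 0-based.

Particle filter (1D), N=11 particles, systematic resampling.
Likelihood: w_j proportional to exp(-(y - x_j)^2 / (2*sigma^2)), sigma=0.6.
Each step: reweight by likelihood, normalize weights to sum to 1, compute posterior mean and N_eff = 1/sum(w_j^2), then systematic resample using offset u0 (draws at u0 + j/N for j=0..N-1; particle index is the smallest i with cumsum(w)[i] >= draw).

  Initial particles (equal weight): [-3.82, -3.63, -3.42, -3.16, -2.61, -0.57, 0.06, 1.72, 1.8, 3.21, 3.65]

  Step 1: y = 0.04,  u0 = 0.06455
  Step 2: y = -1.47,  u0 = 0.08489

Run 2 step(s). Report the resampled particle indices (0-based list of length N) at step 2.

resampled_idx = [0, 0, 1, 1, 2, 2, 3, 3, 3, 7, 10]

step 1: w=[0.0000, 0.0000, 0.0000, 0.0000, 0.0000, 0.3661, 0.6134, 0.0122, 0.0083, 0.0000, 0.0000]  mean=-0.1360  Neff=1.9589  idx=[5, 5, 5, 5, 6, 6, 6, 6, 6, 6, 6]
step 2: w=[0.2068, 0.2068, 0.2068, 0.2068, 0.0247, 0.0247, 0.0247, 0.0247, 0.0247, 0.0247, 0.0247]  mean=-0.4612  Neff=5.7023  idx=[0, 0, 1, 1, 2, 2, 3, 3, 3, 7, 10]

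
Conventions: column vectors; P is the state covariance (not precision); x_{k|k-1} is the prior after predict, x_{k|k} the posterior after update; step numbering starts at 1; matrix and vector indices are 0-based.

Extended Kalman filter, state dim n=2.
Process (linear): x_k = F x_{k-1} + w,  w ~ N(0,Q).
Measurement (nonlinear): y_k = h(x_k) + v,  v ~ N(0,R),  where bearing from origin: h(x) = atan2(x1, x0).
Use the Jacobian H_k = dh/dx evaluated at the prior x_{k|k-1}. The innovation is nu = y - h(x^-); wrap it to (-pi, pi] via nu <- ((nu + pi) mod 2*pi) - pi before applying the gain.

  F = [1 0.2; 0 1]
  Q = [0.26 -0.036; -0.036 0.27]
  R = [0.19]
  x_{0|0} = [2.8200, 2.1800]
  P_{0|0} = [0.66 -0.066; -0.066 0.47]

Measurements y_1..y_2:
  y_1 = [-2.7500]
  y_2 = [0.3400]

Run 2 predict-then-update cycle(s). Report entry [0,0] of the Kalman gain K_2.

step 1: x^-=[3.2560, 2.1800]  P^-=[0.9124 -0.0080; -0.0080 0.7400]  H_jac=[-0.1420 0.2121]  S=[0.2422]  K=[-0.5420; 0.6527]  nu=[2.9432]  x^+=[1.6608, 4.1011]  P^+=[0.8413 0.0777; 0.0777 0.6368]
step 2: x^-=[2.4811, 4.1011]  P^-=[1.1578 0.1690; 0.1690 0.9068]  H_jac=[-0.1785 0.1080]  S=[0.2310]  K=[-0.8158; 0.2934]  nu=[-0.6867]  x^+=[3.0413, 3.8997]  P^+=[1.0041 0.2243; 0.2243 0.8869]

K[0,0] = -0.8158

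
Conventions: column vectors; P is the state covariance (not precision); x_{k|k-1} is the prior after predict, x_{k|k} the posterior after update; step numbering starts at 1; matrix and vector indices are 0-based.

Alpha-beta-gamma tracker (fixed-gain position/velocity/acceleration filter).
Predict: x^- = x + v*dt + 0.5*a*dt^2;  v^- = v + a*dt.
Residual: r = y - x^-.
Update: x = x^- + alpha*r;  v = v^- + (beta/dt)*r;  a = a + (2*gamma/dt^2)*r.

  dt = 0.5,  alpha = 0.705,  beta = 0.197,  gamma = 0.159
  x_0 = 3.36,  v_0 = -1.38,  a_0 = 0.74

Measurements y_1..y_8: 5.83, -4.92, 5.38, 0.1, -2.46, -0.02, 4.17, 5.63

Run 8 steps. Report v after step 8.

v_post = 6.3444

step 1: x_pred=2.7625  r=3.0675  x^+=4.9251  v^+=0.1986  a^+=4.6419
step 2: x_pred=5.6046  r=-10.5246  x^+=-1.8152  v^+=-1.6272  a^+=-8.7455
step 3: x_pred=-3.7220  r=9.1020  x^+=2.6949  v^+=-2.4137  a^+=2.8323
step 4: x_pred=1.8421  r=-1.7421  x^+=0.6139  v^+=-1.6839  a^+=0.6164
step 5: x_pred=-0.1510  r=-2.3090  x^+=-1.7788  v^+=-2.2855  a^+=-2.3207
step 6: x_pred=-3.2117  r=3.1917  x^+=-0.9615  v^+=-2.1883  a^+=1.7391
step 7: x_pred=-1.8383  r=6.0083  x^+=2.3975  v^+=1.0485  a^+=9.3817
step 8: x_pred=4.0945  r=1.5355  x^+=5.1770  v^+=6.3444  a^+=11.3348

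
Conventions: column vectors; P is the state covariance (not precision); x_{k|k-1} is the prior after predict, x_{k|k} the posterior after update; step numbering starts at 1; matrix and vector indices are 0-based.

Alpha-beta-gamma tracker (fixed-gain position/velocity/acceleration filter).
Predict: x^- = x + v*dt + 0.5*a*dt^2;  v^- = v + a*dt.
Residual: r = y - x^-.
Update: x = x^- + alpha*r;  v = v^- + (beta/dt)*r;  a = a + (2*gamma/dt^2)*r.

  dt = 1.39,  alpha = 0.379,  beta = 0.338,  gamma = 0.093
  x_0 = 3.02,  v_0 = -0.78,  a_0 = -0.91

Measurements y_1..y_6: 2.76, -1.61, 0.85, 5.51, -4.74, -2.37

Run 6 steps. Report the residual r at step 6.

step 1: x_pred=1.0567  r=1.7033  x^+=1.7022  v^+=-1.6307  a^+=-0.7460
step 2: x_pred=-1.2851  r=-0.3249  x^+=-1.4083  v^+=-2.7467  a^+=-0.7773
step 3: x_pred=-5.9771  r=6.8271  x^+=-3.3896  v^+=-2.1670  a^+=-0.1201
step 4: x_pred=-6.5178  r=12.0278  x^+=-1.9592  v^+=0.5908  a^+=1.0378
step 5: x_pred=-0.1354  r=-4.6046  x^+=-1.8806  v^+=0.9137  a^+=0.5945
step 6: x_pred=-0.0361  r=-2.3339  x^+=-0.9207  v^+=1.1726  a^+=0.3699

resid = -2.3339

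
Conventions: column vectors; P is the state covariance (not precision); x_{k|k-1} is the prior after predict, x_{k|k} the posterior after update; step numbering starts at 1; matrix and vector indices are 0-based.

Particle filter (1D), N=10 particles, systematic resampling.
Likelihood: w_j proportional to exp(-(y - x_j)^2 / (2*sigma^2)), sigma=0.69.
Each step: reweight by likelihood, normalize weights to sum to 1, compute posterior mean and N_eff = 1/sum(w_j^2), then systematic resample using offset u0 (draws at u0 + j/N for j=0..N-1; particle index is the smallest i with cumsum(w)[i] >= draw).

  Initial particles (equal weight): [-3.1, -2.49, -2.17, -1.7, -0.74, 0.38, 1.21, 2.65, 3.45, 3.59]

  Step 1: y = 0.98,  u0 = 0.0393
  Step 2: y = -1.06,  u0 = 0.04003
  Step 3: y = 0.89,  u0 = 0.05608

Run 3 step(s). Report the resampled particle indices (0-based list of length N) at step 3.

step 1: w=[0.0000, 0.0000, 0.0000, 0.0003, 0.0258, 0.3955, 0.5461, 0.0309, 0.0010, 0.0005]  mean=0.8780  Neff=2.1918  idx=[5, 5, 5, 5, 6, 6, 6, 6, 6, 6]
step 2: w=[0.2360, 0.2360, 0.2360, 0.2360, 0.0093, 0.0093, 0.0093, 0.0093, 0.0093, 0.0093]  mean=0.4263  Neff=4.4764  idx=[0, 0, 1, 1, 1, 2, 2, 3, 3, 3]
step 3: w=[0.1000, 0.1000, 0.1000, 0.1000, 0.1000, 0.1000, 0.1000, 0.1000, 0.1000, 0.1000]  mean=0.3800  Neff=10.0000  idx=[0, 1, 2, 3, 4, 5, 6, 7, 8, 9]

resampled_idx = [0, 1, 2, 3, 4, 5, 6, 7, 8, 9]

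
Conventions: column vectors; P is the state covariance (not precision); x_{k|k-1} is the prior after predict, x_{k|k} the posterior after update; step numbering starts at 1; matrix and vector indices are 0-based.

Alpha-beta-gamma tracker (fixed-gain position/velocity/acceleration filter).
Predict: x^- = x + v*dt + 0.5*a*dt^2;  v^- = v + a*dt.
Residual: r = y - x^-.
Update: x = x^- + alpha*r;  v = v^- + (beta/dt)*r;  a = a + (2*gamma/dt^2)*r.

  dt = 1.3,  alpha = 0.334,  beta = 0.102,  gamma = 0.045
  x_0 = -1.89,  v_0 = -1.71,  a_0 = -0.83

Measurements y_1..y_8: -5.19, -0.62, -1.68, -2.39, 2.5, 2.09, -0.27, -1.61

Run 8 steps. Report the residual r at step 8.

step 1: x_pred=-4.8143  r=-0.3757  x^+=-4.9398  v^+=-2.8185  a^+=-0.8500
step 2: x_pred=-9.3221  r=8.7021  x^+=-6.4156  v^+=-3.2407  a^+=-0.3866
step 3: x_pred=-10.9552  r=9.2752  x^+=-7.8573  v^+=-3.0155  a^+=0.1074
step 4: x_pred=-11.6867  r=9.2967  x^+=-8.5816  v^+=-2.1465  a^+=0.6025
step 5: x_pred=-10.8630  r=13.3630  x^+=-6.3998  v^+=-0.3148  a^+=1.3141
step 6: x_pred=-5.6986  r=7.7886  x^+=-3.0972  v^+=2.0046  a^+=1.7289
step 7: x_pred=0.9696  r=-1.2396  x^+=0.5556  v^+=4.1549  a^+=1.6629
step 8: x_pred=7.3620  r=-8.9720  x^+=4.3654  v^+=5.6126  a^+=1.1851

resid = -8.9720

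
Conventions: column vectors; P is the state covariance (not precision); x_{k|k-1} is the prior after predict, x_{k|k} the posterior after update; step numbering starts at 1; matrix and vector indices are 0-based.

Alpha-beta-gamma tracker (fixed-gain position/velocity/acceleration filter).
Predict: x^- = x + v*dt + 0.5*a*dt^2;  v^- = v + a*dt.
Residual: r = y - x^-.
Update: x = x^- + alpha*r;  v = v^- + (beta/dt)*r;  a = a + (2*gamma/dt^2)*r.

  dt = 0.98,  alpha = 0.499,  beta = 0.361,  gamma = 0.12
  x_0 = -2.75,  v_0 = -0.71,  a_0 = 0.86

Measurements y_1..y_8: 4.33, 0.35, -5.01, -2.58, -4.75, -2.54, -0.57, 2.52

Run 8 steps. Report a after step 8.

a_post = 4.0409

step 1: x_pred=-3.0328  r=7.3628  x^+=0.6412  v^+=2.8450  a^+=2.6999
step 2: x_pred=4.7259  r=-4.3759  x^+=2.5423  v^+=3.8790  a^+=1.6064
step 3: x_pred=7.1152  r=-12.1252  x^+=1.0647  v^+=0.9868  a^+=-1.4236
step 4: x_pred=1.3482  r=-3.9282  x^+=-0.6120  v^+=-1.8553  a^+=-2.4052
step 5: x_pred=-3.5852  r=-1.1648  x^+=-4.1664  v^+=-4.6415  a^+=-2.6963
step 6: x_pred=-10.0099  r=7.4699  x^+=-6.2824  v^+=-4.5323  a^+=-0.8296
step 7: x_pred=-11.1224  r=10.5524  x^+=-5.8568  v^+=-1.4581  a^+=1.8074
step 8: x_pred=-6.4178  r=8.9378  x^+=-1.9578  v^+=3.6055  a^+=4.0409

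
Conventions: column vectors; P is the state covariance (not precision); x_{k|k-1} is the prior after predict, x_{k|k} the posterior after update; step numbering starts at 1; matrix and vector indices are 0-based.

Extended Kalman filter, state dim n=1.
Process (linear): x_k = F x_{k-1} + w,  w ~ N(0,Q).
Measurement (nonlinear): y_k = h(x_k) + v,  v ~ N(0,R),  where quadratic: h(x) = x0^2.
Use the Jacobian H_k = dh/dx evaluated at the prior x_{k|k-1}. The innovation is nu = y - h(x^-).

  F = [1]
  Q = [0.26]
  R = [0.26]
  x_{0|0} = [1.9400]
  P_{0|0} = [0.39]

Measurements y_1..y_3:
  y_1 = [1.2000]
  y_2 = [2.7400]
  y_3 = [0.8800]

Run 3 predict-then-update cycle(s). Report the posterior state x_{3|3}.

step 1: x^-=[1.9400]  P^-=[0.6500]  H_jac=[3.8800]  S=[10.0454]  K=[0.2511]  nu=[-2.5636]  x^+=[1.2964]  P^+=[0.0168]
step 2: x^-=[1.2964]  P^-=[0.2768]  H_jac=[2.5928]  S=[2.1209]  K=[0.3384]  nu=[1.0594]  x^+=[1.6549]  P^+=[0.0339]
step 3: x^-=[1.6549]  P^-=[0.2939]  H_jac=[3.3098]  S=[3.4800]  K=[0.2796]  nu=[-1.8587]  x^+=[1.1353]  P^+=[0.0220]

x_post = [1.1353]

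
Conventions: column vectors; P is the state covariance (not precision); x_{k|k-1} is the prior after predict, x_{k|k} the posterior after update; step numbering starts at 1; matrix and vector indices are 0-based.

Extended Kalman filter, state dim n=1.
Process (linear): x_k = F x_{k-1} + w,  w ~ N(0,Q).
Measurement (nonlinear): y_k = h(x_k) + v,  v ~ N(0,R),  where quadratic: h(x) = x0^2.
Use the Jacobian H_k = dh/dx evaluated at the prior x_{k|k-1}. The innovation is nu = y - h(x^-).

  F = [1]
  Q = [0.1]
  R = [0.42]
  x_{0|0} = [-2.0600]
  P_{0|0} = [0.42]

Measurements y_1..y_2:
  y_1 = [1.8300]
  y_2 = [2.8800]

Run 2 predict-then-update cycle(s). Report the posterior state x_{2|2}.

x_post = [-1.6526]

step 1: x^-=[-2.0600]  P^-=[0.5200]  H_jac=[-4.1200]  S=[9.2467]  K=[-0.2317]  nu=[-2.4136]  x^+=[-1.5008]  P^+=[0.0236]
step 2: x^-=[-1.5008]  P^-=[0.1236]  H_jac=[-3.0016]  S=[1.5337]  K=[-0.2419]  nu=[0.6276]  x^+=[-1.6526]  P^+=[0.0339]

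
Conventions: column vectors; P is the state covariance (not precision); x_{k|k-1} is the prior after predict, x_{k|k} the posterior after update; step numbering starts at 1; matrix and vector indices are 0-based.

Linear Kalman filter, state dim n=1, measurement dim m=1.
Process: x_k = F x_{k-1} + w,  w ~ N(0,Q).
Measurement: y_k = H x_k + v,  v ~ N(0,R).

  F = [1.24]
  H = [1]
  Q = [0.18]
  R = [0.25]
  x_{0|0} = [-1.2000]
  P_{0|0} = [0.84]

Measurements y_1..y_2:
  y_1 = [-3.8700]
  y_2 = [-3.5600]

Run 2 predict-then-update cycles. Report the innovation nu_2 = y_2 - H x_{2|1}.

step 1: x^-=[-1.4880]  P^-=[1.4716]  S=[1.7216]  K=[0.8548]  nu=[-2.3820]  x^+=[-3.5241]  P^+=[0.2137]
step 2: x^-=[-4.3699]  P^-=[0.5086]  S=[0.7586]  K=[0.6704]  nu=[0.8099]  x^+=[-3.8269]  P^+=[0.1676]

innov = [0.8099]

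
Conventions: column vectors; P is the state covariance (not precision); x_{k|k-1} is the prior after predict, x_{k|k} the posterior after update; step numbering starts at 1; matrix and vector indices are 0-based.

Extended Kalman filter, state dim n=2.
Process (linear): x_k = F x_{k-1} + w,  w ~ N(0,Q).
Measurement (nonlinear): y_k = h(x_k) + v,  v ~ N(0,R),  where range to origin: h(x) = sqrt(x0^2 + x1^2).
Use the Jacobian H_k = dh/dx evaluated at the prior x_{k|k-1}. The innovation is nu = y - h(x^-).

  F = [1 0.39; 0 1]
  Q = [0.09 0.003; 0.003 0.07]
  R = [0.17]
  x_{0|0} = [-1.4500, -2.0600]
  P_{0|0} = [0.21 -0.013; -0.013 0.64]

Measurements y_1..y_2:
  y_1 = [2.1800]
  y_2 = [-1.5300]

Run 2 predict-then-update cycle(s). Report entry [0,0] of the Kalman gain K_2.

step 1: x^-=[-2.2534, -2.0600]  P^-=[0.3872 0.2396; 0.2396 0.7100]  H_jac=[-0.7381 -0.6747]  S=[0.9428]  K=[-0.4746; -0.6957]  nu=[-0.8731]  x^+=[-1.8390, -1.4526]  P^+=[0.1748 -0.0717; -0.0717 0.2537]
step 2: x^-=[-2.4055, -1.4526]  P^-=[0.2475 0.0303; 0.0303 0.3237]  H_jac=[-0.8560 -0.5169]  S=[0.4647]  K=[-0.4897; -0.4159]  nu=[-4.3401]  x^+=[-0.2803, 0.3522]  P^+=[0.1361 -0.0644; -0.0644 0.2433]

K[0,0] = -0.4897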